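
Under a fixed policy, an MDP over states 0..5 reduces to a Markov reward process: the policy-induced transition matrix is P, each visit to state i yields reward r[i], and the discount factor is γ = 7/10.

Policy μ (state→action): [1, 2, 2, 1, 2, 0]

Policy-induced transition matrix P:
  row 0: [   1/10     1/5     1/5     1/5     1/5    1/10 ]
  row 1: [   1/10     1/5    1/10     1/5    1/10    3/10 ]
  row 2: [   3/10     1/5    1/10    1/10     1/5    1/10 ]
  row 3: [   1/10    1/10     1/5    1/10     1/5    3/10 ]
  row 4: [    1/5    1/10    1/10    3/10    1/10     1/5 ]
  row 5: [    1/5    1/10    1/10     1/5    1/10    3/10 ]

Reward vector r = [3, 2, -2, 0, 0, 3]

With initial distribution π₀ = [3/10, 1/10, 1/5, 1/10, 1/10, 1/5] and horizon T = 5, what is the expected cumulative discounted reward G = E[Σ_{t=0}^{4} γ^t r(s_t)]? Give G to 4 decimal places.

t=0: π = [0.3000, 0.1000, 0.2000, 0.1000, 0.1000, 0.2000], E[r] = 1.3000, γ^t·E[r] = 1.300000, running G = 1.300000
t=1: π = [0.1700, 0.1600, 0.1400, 0.1800, 0.1600, 0.1900], E[r] = 1.1200, γ^t·E[r] = 0.784000, running G = 2.084000
t=2: π = [0.1630, 0.1470, 0.1350, 0.1840, 0.1490, 0.2220], E[r] = 1.1790, γ^t·E[r] = 0.577710, running G = 2.661710
t=3: π = [0.1641, 0.1445, 0.1347, 0.1830, 0.1482, 0.2255], E[r] = 1.1884, γ^t·E[r] = 0.407621, running G = 3.069331
t=4: π = [0.1643, 0.1443, 0.1347, 0.1831, 0.1482, 0.2254], E[r] = 1.1884, γ^t·E[r] = 0.285342, running G = 3.354673

G = 3.3547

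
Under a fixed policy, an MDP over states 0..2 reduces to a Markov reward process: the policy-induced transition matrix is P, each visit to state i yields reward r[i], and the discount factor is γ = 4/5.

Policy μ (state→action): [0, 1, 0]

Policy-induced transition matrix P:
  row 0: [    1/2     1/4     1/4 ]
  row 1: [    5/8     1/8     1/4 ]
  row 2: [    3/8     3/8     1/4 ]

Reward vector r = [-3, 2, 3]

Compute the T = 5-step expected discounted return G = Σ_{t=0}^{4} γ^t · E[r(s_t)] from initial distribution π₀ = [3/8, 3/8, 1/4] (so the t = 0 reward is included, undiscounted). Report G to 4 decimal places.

t=0: π = [0.3750, 0.3750, 0.2500], E[r] = 0.3750, γ^t·E[r] = 0.375000, running G = 0.375000
t=1: π = [0.5156, 0.2344, 0.2500], E[r] = -0.3281, γ^t·E[r] = -0.262500, running G = 0.112500
t=2: π = [0.4980, 0.2520, 0.2500], E[r] = -0.2402, γ^t·E[r] = -0.153750, running G = -0.041250
t=3: π = [0.5002, 0.2498, 0.2500], E[r] = -0.2512, γ^t·E[r] = -0.128625, running G = -0.169875
t=4: π = [0.5000, 0.2500, 0.2500], E[r] = -0.2498, γ^t·E[r] = -0.102338, running G = -0.272213

G = -0.2722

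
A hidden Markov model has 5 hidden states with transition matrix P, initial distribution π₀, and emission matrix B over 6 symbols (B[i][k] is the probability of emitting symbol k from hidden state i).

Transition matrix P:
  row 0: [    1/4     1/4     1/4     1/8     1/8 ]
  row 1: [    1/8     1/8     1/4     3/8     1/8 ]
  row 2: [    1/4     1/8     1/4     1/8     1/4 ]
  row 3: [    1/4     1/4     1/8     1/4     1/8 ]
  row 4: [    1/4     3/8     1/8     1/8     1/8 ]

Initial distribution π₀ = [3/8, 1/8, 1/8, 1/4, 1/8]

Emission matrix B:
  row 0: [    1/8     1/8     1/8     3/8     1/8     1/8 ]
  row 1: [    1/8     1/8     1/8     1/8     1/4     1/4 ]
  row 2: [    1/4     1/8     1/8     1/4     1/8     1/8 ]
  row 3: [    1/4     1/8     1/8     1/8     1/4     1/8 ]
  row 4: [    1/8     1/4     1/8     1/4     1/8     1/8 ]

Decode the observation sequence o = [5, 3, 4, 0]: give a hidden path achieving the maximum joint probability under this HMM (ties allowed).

t=0: δ = [4.688e-02, 3.125e-02, 1.562e-02, 3.125e-02, 1.562e-02]  (obs o_0=5)
t=1: δ = [4.395e-03, 1.465e-03, 2.930e-03, 1.465e-03, 1.465e-03]  ψ = [0, 0, 0, 1, 0]  (obs o_1=3)
t=2: δ = [1.373e-04, 2.747e-04, 1.373e-04, 1.373e-04, 9.155e-05]  ψ = [0, 0, 0, 0, 2]  (obs o_2=4)
t=3: δ = [4.292e-06, 4.292e-06, 1.717e-05, 2.575e-05, 4.292e-06]  ψ = [0, 0, 1, 1, 1]  (obs o_3=0)
backtrack: best end state = 3; path = [0, 0, 1, 3]

path = [0, 0, 1, 3]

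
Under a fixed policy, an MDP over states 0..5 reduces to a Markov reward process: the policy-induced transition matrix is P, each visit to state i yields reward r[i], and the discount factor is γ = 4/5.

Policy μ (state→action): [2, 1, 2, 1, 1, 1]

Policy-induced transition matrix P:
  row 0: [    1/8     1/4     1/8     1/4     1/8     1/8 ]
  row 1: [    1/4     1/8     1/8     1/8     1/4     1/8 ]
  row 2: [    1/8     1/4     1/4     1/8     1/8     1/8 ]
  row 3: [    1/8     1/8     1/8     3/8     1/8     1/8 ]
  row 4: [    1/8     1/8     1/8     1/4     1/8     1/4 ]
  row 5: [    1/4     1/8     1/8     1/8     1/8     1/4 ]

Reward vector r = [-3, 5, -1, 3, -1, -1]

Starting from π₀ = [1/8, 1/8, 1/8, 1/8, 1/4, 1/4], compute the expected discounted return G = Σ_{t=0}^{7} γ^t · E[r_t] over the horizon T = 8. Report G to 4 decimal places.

G = 1.5504

t=0: π = [0.1250, 0.1250, 0.1250, 0.1250, 0.2500, 0.2500], E[r] = 0.0000, γ^t·E[r] = 0.000000, running G = 0.000000
t=1: π = [0.1719, 0.1563, 0.1406, 0.2031, 0.1406, 0.1875], E[r] = 0.4063, γ^t·E[r] = 0.325000, running G = 0.325000
t=2: π = [0.1680, 0.1641, 0.1426, 0.2148, 0.1445, 0.1660], E[r] = 0.5078, γ^t·E[r] = 0.325000, running G = 0.650000
t=3: π = [0.1663, 0.1638, 0.1428, 0.2178, 0.1455, 0.1638], E[r] = 0.5215, γ^t·E[r] = 0.267000, running G = 0.917000
t=4: π = [0.1660, 0.1636, 0.1429, 0.2184, 0.1455, 0.1637], E[r] = 0.5236, γ^t·E[r] = 0.214450, running G = 1.131450
t=5: π = [0.1659, 0.1636, 0.1429, 0.2185, 0.1455, 0.1636], E[r] = 0.5239, γ^t·E[r] = 0.171675, running G = 1.303125
t=6: π = [0.1659, 0.1636, 0.1429, 0.2186, 0.1455, 0.1636], E[r] = 0.5240, γ^t·E[r] = 0.137359, running G = 1.440484
t=7: π = [0.1659, 0.1636, 0.1429, 0.2186, 0.1454, 0.1636], E[r] = 0.5240, γ^t·E[r] = 0.109890, running G = 1.550374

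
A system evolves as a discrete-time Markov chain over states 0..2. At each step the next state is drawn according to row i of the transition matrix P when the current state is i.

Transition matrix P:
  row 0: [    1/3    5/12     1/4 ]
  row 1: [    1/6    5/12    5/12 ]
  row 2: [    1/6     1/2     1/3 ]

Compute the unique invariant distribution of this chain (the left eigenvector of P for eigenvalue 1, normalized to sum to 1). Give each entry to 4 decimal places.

π = [0.2000, 0.4462, 0.3538]

Balance equations π_j = Σ_i π_i·P[i][j]:
  π_0 = 1/3·π_0 + 1/6·π_1 + 1/6·π_2
  π_1 = 5/12·π_0 + 5/12·π_1 + 1/2·π_2
  normalize: π_0 + π_1 + π_2 = 1
Solving the linear system gives exactly π = [1/5, 29/65, 23/65].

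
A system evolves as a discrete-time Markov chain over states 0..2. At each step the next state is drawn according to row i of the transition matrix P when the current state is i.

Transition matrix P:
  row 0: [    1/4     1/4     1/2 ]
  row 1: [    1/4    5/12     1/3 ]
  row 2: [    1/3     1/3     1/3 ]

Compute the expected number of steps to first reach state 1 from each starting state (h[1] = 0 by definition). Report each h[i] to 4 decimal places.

First-step conditioning: h[1] = 0; for i ≠ 1, h[i] = 1 + Σ_k P[i][k]·h[k].
  h[0] = 1 + 1/4·h[0] + 1/2·h[2]
  h[2] = 1 + 1/3·h[0] + 1/3·h[2]
Solving the 2×2 linear system over states ≠ 1 gives exactly h = [7/2, 0, 13/4] (h[1] = 0 is the target).

h = [3.5000, 0.0000, 3.2500]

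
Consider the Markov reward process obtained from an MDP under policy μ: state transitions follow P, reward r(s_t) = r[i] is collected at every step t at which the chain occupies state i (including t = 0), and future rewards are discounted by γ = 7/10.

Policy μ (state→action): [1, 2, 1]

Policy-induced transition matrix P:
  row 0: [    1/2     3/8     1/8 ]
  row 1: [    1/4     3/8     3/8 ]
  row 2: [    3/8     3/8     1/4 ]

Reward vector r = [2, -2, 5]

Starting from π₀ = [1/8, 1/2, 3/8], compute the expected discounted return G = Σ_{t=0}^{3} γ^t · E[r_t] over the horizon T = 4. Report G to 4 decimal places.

t=0: π = [0.1250, 0.5000, 0.3750], E[r] = 1.1250, γ^t·E[r] = 1.125000, running G = 1.125000
t=1: π = [0.3281, 0.3750, 0.2969], E[r] = 1.3906, γ^t·E[r] = 0.973438, running G = 2.098438
t=2: π = [0.3691, 0.3750, 0.2559], E[r] = 1.2676, γ^t·E[r] = 0.621113, running G = 2.719551
t=3: π = [0.3743, 0.3750, 0.2507], E[r] = 1.2522, γ^t·E[r] = 0.429504, running G = 3.149054

G = 3.1491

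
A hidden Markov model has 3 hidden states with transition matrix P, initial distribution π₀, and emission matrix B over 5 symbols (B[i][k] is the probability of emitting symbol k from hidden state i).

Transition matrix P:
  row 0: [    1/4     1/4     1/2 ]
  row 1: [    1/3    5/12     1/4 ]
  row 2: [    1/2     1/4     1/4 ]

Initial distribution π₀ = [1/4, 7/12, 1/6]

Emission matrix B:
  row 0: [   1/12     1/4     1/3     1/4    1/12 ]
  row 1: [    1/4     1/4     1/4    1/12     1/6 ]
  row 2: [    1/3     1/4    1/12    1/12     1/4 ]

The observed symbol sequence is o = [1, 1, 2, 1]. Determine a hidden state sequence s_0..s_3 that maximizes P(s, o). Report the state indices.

t=0: δ = [6.250e-02, 1.458e-01, 4.167e-02]  (obs o_0=1)
t=1: δ = [1.215e-02, 1.519e-02, 9.115e-03]  ψ = [1, 1, 1]  (obs o_1=1)
t=2: δ = [1.688e-03, 1.582e-03, 5.064e-04]  ψ = [1, 1, 0]  (obs o_2=2)
t=3: δ = [1.319e-04, 1.648e-04, 2.110e-04]  ψ = [1, 1, 0]  (obs o_3=1)
backtrack: best end state = 2; path = [1, 1, 0, 2]

path = [1, 1, 0, 2]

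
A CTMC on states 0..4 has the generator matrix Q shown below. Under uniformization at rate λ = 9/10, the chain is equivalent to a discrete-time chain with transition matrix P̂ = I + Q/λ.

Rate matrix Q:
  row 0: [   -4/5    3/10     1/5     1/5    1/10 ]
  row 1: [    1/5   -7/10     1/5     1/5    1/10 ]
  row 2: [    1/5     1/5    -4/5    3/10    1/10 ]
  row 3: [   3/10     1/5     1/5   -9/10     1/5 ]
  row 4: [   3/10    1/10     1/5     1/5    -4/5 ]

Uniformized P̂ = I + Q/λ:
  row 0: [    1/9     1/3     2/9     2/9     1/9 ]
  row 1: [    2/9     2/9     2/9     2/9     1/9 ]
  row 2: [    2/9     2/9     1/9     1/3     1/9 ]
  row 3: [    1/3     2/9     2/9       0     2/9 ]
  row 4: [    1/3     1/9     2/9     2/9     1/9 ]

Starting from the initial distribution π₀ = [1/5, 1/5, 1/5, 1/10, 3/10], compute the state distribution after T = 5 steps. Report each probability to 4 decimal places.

t=0: π = [0.2000, 0.2000, 0.2000, 0.1000, 0.3000]
t=1: π = [0.2444, 0.2111, 0.2000, 0.2222, 0.1222]
t=2: π = [0.2333, 0.2358, 0.2000, 0.1951, 0.1358]
t=3: π = [0.2331, 0.2331, 0.2000, 0.2011, 0.1328]
t=4: π = [0.2334, 0.2334, 0.2000, 0.1998, 0.1335]
t=5: π = [0.2333, 0.2333, 0.2000, 0.2001, 0.1333]

π = [0.2333, 0.2333, 0.2000, 0.2001, 0.1333]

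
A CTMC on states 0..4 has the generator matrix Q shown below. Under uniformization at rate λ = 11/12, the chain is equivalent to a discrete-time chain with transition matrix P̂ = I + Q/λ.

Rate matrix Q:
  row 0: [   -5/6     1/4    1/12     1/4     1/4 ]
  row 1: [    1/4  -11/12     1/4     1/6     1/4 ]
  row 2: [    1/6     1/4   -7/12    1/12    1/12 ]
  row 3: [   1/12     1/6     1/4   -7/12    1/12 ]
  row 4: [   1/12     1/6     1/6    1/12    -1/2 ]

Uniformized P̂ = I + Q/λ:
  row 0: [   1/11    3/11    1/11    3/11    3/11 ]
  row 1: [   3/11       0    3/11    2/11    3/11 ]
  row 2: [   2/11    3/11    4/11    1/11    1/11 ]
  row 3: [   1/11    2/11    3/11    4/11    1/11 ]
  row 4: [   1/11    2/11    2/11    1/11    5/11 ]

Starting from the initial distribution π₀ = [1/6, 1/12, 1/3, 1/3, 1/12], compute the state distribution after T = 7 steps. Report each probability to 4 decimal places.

t=0: π = [0.1667, 0.0833, 0.3333, 0.3333, 0.0833]
t=1: π = [0.1364, 0.2121, 0.2652, 0.2197, 0.1667]
t=2: π = [0.1536, 0.1798, 0.2569, 0.1949, 0.2149]
t=3: π = [0.1469, 0.1865, 0.2486, 0.1883, 0.2297]
t=4: π = [0.1474, 0.1839, 0.2477, 0.1859, 0.2350]
t=5: π = [0.1469, 0.1843, 0.2471, 0.1851, 0.2366]
t=6: π = [0.1469, 0.1841, 0.2470, 0.1849, 0.2372]
t=7: π = [0.1468, 0.1841, 0.2469, 0.1848, 0.2373]

π = [0.1468, 0.1841, 0.2469, 0.1848, 0.2373]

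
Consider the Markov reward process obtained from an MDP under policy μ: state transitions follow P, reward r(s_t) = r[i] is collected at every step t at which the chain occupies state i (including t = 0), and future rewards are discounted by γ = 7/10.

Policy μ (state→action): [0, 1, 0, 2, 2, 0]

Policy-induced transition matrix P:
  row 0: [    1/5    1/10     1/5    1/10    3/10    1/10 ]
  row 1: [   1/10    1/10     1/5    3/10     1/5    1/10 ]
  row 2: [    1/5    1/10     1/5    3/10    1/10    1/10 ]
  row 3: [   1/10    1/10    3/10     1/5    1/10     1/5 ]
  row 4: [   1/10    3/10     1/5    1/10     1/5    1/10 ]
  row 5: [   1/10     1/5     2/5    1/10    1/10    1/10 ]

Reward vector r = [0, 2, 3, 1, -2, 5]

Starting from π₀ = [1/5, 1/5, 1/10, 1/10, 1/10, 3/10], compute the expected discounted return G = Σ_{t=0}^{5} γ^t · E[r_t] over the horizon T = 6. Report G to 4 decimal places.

t=0: π = [0.2000, 0.2000, 0.1000, 0.1000, 0.1000, 0.3000], E[r] = 2.1000, γ^t·E[r] = 2.100000, running G = 2.100000
t=1: π = [0.1300, 0.1500, 0.2700, 0.1700, 0.1700, 0.1100], E[r] = 1.4900, γ^t·E[r] = 1.043000, running G = 3.143000
t=2: π = [0.1400, 0.1450, 0.2390, 0.2010, 0.1580, 0.1170], E[r] = 1.4770, γ^t·E[r] = 0.723730, running G = 3.866730
t=3: π = [0.1379, 0.1433, 0.2435, 0.1969, 0.1583, 0.1201], E[r] = 1.4979, γ^t·E[r] = 0.513780, running G = 4.380510
t=4: π = [0.1381, 0.1437, 0.2437, 0.1971, 0.1577, 0.1197], E[r] = 1.4985, γ^t·E[r] = 0.359787, running G = 4.740297
t=5: π = [0.1382, 0.1435, 0.2436, 0.1972, 0.1578, 0.1197], E[r] = 1.4981, γ^t·E[r] = 0.251791, running G = 4.992088

G = 4.9921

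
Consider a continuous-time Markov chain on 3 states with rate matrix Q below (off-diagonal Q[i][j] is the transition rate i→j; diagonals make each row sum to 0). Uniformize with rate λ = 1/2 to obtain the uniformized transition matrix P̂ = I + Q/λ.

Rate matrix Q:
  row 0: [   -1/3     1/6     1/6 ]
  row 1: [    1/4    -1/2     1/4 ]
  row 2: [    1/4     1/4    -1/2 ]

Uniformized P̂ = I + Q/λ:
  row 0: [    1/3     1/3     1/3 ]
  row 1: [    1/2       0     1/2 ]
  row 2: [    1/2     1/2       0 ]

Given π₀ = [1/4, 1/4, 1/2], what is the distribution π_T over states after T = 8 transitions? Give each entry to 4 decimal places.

π = [0.4286, 0.2852, 0.2862]

t=0: π = [0.2500, 0.2500, 0.5000]
t=1: π = [0.4583, 0.3333, 0.2083]
t=2: π = [0.4236, 0.2569, 0.3194]
t=3: π = [0.4294, 0.3009, 0.2697]
t=4: π = [0.4284, 0.2780, 0.2936]
t=5: π = [0.4286, 0.2896, 0.2818]
t=6: π = [0.4286, 0.2838, 0.2877]
t=7: π = [0.4286, 0.2867, 0.2847]
t=8: π = [0.4286, 0.2852, 0.2862]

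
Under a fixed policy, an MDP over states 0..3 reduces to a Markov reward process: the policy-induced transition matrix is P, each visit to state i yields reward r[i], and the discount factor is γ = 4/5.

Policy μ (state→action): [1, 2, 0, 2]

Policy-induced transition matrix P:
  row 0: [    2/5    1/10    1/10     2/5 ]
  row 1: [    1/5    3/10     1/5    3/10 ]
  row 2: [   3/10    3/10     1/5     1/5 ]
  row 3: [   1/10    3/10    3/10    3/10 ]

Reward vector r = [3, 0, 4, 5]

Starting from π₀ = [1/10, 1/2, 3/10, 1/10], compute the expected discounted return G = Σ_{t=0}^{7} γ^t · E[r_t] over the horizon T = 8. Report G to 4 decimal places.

t=0: π = [0.1000, 0.5000, 0.3000, 0.1000], E[r] = 2.0000, γ^t·E[r] = 2.000000, running G = 2.000000
t=1: π = [0.2400, 0.2800, 0.2000, 0.2800], E[r] = 2.9200, γ^t·E[r] = 2.336000, running G = 4.336000
t=2: π = [0.2400, 0.2520, 0.2040, 0.3040], E[r] = 3.0560, γ^t·E[r] = 1.955840, running G = 6.291840
t=3: π = [0.2380, 0.2520, 0.2064, 0.3036], E[r] = 3.0576, γ^t·E[r] = 1.565491, running G = 7.857331
t=4: π = [0.2379, 0.2524, 0.2066, 0.3032], E[r] = 3.0557, γ^t·E[r] = 1.251607, running G = 9.108938
t=5: π = [0.2379, 0.2524, 0.2065, 0.3031], E[r] = 3.0555, γ^t·E[r] = 1.001233, running G = 10.110171
t=6: π = [0.2379, 0.2524, 0.2065, 0.3031], E[r] = 3.0555, γ^t·E[r] = 0.800994, running G = 10.911164
t=7: π = [0.2379, 0.2524, 0.2065, 0.3031], E[r] = 3.0556, γ^t·E[r] = 0.640796, running G = 11.551961

G = 11.5520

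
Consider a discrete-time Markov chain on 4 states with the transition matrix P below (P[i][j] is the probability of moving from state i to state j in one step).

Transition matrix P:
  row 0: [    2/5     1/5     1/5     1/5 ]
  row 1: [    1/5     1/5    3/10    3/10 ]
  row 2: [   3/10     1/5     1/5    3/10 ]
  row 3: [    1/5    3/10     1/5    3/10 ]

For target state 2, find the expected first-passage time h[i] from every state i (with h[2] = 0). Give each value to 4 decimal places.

First-step conditioning: h[2] = 0; for i ≠ 2, h[i] = 1 + Σ_k P[i][k]·h[k].
  h[0] = 1 + 2/5·h[0] + 1/5·h[1] + 1/5·h[3]
  h[1] = 1 + 1/5·h[0] + 1/5·h[1] + 3/10·h[3]
  h[3] = 1 + 1/5·h[0] + 3/10·h[1] + 3/10·h[3]
Solving the 3×3 linear system over states ≠ 2 gives exactly h = [445/99, 400/99, 0, 40/9] (h[2] = 0 is the target).

h = [4.4949, 4.0404, 0.0000, 4.4444]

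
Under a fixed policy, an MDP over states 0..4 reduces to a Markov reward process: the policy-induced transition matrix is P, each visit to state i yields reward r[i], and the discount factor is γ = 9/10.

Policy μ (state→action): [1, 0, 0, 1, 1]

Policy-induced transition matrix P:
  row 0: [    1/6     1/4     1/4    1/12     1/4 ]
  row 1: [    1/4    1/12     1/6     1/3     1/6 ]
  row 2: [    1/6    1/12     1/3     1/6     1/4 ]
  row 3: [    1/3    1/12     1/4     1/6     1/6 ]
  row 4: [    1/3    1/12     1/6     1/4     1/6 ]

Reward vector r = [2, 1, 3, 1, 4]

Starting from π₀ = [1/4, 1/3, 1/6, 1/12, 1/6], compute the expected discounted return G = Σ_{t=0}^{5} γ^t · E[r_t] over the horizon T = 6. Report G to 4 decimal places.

G = 10.6785

t=0: π = [0.2500, 0.3333, 0.1667, 0.0833, 0.1667], E[r] = 2.0833, γ^t·E[r] = 2.083333, running G = 2.083333
t=1: π = [0.2361, 0.1250, 0.2222, 0.2153, 0.2014], E[r] = 2.2847, γ^t·E[r] = 2.056250, running G = 4.139583
t=2: π = [0.2465, 0.1227, 0.2413, 0.1846, 0.2049], E[r] = 2.3438, γ^t·E[r] = 1.898438, running G = 6.038021
t=3: π = [0.2418, 0.1244, 0.2428, 0.1836, 0.2073], E[r] = 2.3494, γ^t·E[r] = 1.712707, running G = 7.750728
t=4: π = [0.2422, 0.1236, 0.2426, 0.1845, 0.2071], E[r] = 2.3485, γ^t·E[r] = 1.540869, running G = 9.291597
t=5: π = [0.2422, 0.1237, 0.2427, 0.1843, 0.2071], E[r] = 2.3487, γ^t·E[r] = 1.386911, running G = 10.678509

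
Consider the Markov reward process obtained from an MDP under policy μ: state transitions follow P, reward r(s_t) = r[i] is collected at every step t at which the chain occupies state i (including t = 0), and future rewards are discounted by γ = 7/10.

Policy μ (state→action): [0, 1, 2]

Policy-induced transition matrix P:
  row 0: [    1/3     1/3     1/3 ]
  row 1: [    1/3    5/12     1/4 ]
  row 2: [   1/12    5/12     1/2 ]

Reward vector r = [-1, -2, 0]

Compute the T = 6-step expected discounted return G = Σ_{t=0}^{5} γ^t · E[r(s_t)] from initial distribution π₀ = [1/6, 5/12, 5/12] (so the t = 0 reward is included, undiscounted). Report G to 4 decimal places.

G = -3.0105

t=0: π = [0.1667, 0.4167, 0.4167], E[r] = -1.0000, γ^t·E[r] = -1.000000, running G = -1.000000
t=1: π = [0.2292, 0.4028, 0.3681], E[r] = -1.0347, γ^t·E[r] = -0.724306, running G = -1.724306
t=2: π = [0.2413, 0.3976, 0.3611], E[r] = -1.0365, γ^t·E[r] = -0.507865, running G = -2.232170
t=3: π = [0.2431, 0.3966, 0.3604], E[r] = -1.0362, γ^t·E[r] = -0.355406, running G = -2.587576
t=4: π = [0.2432, 0.3964, 0.3604], E[r] = -1.0361, γ^t·E[r] = -0.248758, running G = -2.836334
t=5: π = [0.2432, 0.3964, 0.3604], E[r] = -1.0360, γ^t·E[r] = -0.174127, running G = -3.010461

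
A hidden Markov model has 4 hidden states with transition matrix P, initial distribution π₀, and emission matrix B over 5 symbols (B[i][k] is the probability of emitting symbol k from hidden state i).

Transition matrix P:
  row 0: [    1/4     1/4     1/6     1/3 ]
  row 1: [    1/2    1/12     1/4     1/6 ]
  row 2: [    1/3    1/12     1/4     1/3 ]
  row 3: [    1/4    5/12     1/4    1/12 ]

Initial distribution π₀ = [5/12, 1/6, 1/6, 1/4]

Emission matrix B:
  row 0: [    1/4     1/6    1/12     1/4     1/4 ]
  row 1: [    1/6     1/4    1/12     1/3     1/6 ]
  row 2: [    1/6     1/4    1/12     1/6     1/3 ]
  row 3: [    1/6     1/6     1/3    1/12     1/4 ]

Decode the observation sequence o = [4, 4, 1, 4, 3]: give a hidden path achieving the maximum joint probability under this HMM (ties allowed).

t=0: δ = [1.042e-01, 2.778e-02, 5.556e-02, 6.250e-02]  (obs o_0=4)
t=1: δ = [6.510e-03, 4.340e-03, 5.787e-03, 8.681e-03]  ψ = [0, 0, 0, 0]  (obs o_1=4)
t=2: δ = [3.617e-04, 9.042e-04, 5.425e-04, 3.617e-04]  ψ = [1, 3, 3, 0]  (obs o_2=1)
t=3: δ = [1.130e-04, 2.512e-05, 7.535e-05, 4.521e-05]  ψ = [1, 3, 1, 2]  (obs o_3=4)
t=4: δ = [7.064e-06, 9.419e-06, 3.140e-06, 3.140e-06]  ψ = [0, 0, 0, 0]  (obs o_4=3)
backtrack: best end state = 1; path = [0, 3, 1, 0, 1]

path = [0, 3, 1, 0, 1]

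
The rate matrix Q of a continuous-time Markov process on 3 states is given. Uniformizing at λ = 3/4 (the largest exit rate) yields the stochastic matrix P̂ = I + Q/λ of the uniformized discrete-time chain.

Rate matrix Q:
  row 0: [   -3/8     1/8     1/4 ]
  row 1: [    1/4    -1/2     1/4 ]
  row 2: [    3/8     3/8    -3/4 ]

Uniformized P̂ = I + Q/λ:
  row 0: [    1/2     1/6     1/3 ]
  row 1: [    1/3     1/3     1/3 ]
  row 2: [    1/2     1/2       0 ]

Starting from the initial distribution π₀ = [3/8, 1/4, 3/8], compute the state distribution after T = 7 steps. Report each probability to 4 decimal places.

π = [0.4500, 0.3000, 0.2499]

t=0: π = [0.3750, 0.2500, 0.3750]
t=1: π = [0.4583, 0.3333, 0.2083]
t=2: π = [0.4444, 0.2917, 0.2639]
t=3: π = [0.4514, 0.3032, 0.2454]
t=4: π = [0.4495, 0.2990, 0.2515]
t=5: π = [0.4502, 0.3003, 0.2495]
t=6: π = [0.4499, 0.2999, 0.2502]
t=7: π = [0.4500, 0.3000, 0.2499]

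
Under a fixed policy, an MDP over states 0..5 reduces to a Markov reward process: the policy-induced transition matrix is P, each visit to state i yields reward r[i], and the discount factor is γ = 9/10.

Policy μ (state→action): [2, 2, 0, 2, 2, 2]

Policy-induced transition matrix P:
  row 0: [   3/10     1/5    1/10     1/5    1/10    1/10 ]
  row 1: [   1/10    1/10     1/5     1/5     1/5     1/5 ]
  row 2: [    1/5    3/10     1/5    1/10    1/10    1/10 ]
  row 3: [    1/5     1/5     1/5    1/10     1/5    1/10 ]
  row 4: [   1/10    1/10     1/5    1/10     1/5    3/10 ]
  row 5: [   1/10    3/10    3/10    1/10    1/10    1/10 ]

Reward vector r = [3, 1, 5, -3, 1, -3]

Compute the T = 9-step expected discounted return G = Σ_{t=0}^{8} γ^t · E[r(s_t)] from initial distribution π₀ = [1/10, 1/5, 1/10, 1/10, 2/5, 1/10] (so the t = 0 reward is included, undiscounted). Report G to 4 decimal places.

G = 5.6668

t=0: π = [0.1000, 0.2000, 0.1000, 0.1000, 0.4000, 0.1000], E[r] = 0.8000, γ^t·E[r] = 0.800000, running G = 0.800000
t=1: π = [0.1400, 0.1600, 0.2000, 0.1300, 0.1700, 0.2000], E[r] = 0.7600, γ^t·E[r] = 0.684000, running G = 1.484000
t=2: π = [0.1610, 0.2070, 0.2060, 0.1300, 0.1460, 0.1500], E[r] = 1.0260, γ^t·E[r] = 0.831060, running G = 2.315060
t=3: π = [0.1658, 0.2003, 0.1989, 0.1368, 0.1483, 0.1499], E[r] = 0.9804, γ^t·E[r] = 0.714712, running G = 3.029772
t=4: π = [0.1667, 0.2000, 0.1984, 0.1366, 0.1485, 0.1497], E[r] = 0.9819, γ^t·E[r] = 0.644225, running G = 3.673996
t=5: π = [0.1668, 0.2000, 0.1983, 0.1367, 0.1485, 0.1497], E[r] = 0.9813, γ^t·E[r] = 0.579471, running G = 4.253468
t=6: π = [0.1669, 0.2000, 0.1983, 0.1367, 0.1485, 0.1497], E[r] = 0.9814, γ^t·E[r] = 0.521536, running G = 4.775004
t=7: π = [0.1669, 0.2000, 0.1983, 0.1367, 0.1485, 0.1497], E[r] = 0.9814, γ^t·E[r] = 0.469377, running G = 5.244381
t=8: π = [0.1669, 0.2000, 0.1983, 0.1367, 0.1485, 0.1497], E[r] = 0.9814, γ^t·E[r] = 0.422439, running G = 5.666821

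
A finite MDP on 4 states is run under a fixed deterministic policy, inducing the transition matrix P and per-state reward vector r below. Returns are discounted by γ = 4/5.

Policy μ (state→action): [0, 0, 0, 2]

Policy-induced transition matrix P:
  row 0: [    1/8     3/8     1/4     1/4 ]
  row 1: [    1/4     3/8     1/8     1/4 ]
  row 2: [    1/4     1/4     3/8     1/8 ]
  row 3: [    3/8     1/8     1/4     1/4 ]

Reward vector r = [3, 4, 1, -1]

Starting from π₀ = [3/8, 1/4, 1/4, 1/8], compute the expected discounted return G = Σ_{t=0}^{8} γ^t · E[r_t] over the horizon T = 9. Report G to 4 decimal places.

G = 8.6674

t=0: π = [0.3750, 0.2500, 0.2500, 0.1250], E[r] = 2.2500, γ^t·E[r] = 2.250000, running G = 2.250000
t=1: π = [0.2188, 0.3125, 0.2500, 0.2188], E[r] = 1.9375, γ^t·E[r] = 1.550000, running G = 3.800000
t=2: π = [0.2500, 0.2891, 0.2422, 0.2188], E[r] = 1.9297, γ^t·E[r] = 1.235000, running G = 5.035000
t=3: π = [0.2461, 0.2900, 0.2441, 0.2197], E[r] = 1.9229, γ^t·E[r] = 0.984500, running G = 6.019500
t=4: π = [0.2467, 0.2896, 0.2443, 0.2195], E[r] = 1.9231, γ^t·E[r] = 0.787700, running G = 6.807200
t=5: π = [0.2466, 0.2896, 0.2443, 0.2195], E[r] = 1.9230, γ^t·E[r] = 0.630145, running G = 7.437345
t=6: π = [0.2466, 0.2896, 0.2443, 0.2195], E[r] = 1.9231, γ^t·E[r] = 0.504123, running G = 7.941468
t=7: π = [0.2466, 0.2896, 0.2443, 0.2195], E[r] = 1.9231, γ^t·E[r] = 0.403298, running G = 8.344766
t=8: π = [0.2466, 0.2896, 0.2443, 0.2195], E[r] = 1.9231, γ^t·E[r] = 0.322639, running G = 8.667405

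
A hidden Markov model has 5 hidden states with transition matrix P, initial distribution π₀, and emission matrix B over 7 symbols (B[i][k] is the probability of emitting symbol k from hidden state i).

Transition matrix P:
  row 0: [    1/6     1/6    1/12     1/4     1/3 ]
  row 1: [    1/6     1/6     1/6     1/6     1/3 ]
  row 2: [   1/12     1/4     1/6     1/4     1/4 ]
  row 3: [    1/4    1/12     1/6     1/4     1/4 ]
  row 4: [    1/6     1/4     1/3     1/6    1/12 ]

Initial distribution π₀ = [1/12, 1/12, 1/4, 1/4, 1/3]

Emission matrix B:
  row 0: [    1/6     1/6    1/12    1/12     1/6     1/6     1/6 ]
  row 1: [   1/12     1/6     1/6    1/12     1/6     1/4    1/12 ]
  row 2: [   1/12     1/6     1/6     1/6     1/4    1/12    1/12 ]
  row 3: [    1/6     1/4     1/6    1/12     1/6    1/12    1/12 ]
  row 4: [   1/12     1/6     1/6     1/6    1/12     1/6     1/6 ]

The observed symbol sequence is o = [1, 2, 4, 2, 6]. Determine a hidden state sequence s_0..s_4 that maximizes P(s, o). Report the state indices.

path = [3, 4, 2, 1, 4]

t=0: δ = [1.389e-02, 1.389e-02, 4.167e-02, 6.250e-02, 5.556e-02]  (obs o_0=1)
t=1: δ = [1.302e-03, 2.315e-03, 3.086e-03, 2.604e-03, 2.604e-03]  ψ = [3, 4, 4, 3, 3]  (obs o_1=2)
t=2: δ = [1.085e-04, 1.286e-04, 2.170e-04, 1.286e-04, 6.430e-05]  ψ = [3, 2, 4, 2, 1]  (obs o_2=4)
t=3: δ = [2.679e-06, 9.042e-06, 6.028e-06, 9.042e-06, 9.042e-06]  ψ = [3, 2, 2, 2, 2]  (obs o_3=2)
t=4: δ = [3.768e-07, 1.884e-07, 2.512e-07, 1.884e-07, 5.023e-07]  ψ = [3, 4, 4, 3, 1]  (obs o_4=6)
backtrack: best end state = 4; path = [3, 4, 2, 1, 4]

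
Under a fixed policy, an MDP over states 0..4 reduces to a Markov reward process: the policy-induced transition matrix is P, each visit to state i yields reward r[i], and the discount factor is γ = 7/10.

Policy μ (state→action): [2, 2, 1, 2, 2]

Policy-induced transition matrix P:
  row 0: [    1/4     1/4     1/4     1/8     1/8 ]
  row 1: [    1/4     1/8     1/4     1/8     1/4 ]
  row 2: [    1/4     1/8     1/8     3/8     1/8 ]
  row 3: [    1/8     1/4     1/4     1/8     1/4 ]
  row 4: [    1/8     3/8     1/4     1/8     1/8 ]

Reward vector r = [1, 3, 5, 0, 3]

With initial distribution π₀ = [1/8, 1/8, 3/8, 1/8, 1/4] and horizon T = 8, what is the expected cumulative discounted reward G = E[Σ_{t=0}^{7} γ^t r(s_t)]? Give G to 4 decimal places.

G = 8.3675

t=0: π = [0.1250, 0.1250, 0.3750, 0.1250, 0.2500], E[r] = 3.1250, γ^t·E[r] = 3.125000, running G = 3.125000
t=1: π = [0.2031, 0.2188, 0.2031, 0.2188, 0.1563], E[r] = 2.3438, γ^t·E[r] = 1.640625, running G = 4.765625
t=2: π = [0.2031, 0.2168, 0.2246, 0.1758, 0.1797], E[r] = 2.5156, γ^t·E[r] = 1.232656, running G = 5.998281
t=3: π = [0.2056, 0.2173, 0.2219, 0.1812, 0.1741], E[r] = 2.4893, γ^t·E[r] = 0.853815, running G = 6.852097
t=4: π = [0.2056, 0.2169, 0.2223, 0.1805, 0.1748], E[r] = 2.4919, γ^t·E[r] = 0.598301, running G = 7.450398
t=5: π = [0.2056, 0.2170, 0.2222, 0.1806, 0.1747], E[r] = 2.4916, γ^t·E[r] = 0.418757, running G = 7.869154
t=6: π = [0.2056, 0.2169, 0.2222, 0.1806, 0.1747], E[r] = 2.4916, γ^t·E[r] = 0.293133, running G = 8.162288
t=7: π = [0.2056, 0.2169, 0.2222, 0.1806, 0.1747], E[r] = 2.4916, γ^t·E[r] = 0.205193, running G = 8.367481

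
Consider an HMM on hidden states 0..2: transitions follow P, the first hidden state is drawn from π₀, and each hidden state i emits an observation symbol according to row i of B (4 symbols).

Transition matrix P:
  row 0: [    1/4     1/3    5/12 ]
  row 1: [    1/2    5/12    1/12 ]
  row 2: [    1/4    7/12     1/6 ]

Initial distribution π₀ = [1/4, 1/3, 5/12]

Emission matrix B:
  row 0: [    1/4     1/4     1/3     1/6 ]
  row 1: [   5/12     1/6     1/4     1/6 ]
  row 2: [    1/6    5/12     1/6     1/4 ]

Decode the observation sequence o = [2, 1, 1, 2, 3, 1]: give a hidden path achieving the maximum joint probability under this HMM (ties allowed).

path = [1, 0, 2, 1, 0, 2]

t=0: δ = [8.333e-02, 8.333e-02, 6.944e-02]  (obs o_0=2)
t=1: δ = [1.042e-02, 6.752e-03, 1.447e-02]  ψ = [1, 2, 0]  (obs o_1=1)
t=2: δ = [9.042e-04, 1.407e-03, 1.808e-03]  ψ = [2, 2, 0]  (obs o_2=1)
t=3: δ = [2.344e-04, 2.637e-04, 6.279e-05]  ψ = [1, 2, 0]  (obs o_3=2)
t=4: δ = [2.198e-05, 1.831e-05, 2.442e-05]  ψ = [1, 1, 0]  (obs o_4=3)
t=5: δ = [2.289e-06, 2.374e-06, 3.816e-06]  ψ = [1, 2, 0]  (obs o_5=1)
backtrack: best end state = 2; path = [1, 0, 2, 1, 0, 2]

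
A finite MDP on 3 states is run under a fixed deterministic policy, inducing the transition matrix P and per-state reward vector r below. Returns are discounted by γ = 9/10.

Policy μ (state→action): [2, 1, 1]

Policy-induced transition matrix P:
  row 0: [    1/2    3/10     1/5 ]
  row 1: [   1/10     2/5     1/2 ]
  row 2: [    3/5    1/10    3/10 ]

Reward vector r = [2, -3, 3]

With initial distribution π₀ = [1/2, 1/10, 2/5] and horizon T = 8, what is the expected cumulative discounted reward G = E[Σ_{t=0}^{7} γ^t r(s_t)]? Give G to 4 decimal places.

G = 6.6174

t=0: π = [0.5000, 0.1000, 0.4000], E[r] = 1.9000, γ^t·E[r] = 1.900000, running G = 1.900000
t=1: π = [0.5000, 0.2300, 0.2700], E[r] = 1.1200, γ^t·E[r] = 1.008000, running G = 2.908000
t=2: π = [0.4350, 0.2690, 0.2960], E[r] = 0.9510, γ^t·E[r] = 0.770310, running G = 3.678310
t=3: π = [0.4220, 0.2677, 0.3103], E[r] = 0.9718, γ^t·E[r] = 0.708442, running G = 4.386752
t=4: π = [0.4240, 0.2647, 0.3113], E[r] = 0.9878, γ^t·E[r] = 0.648089, running G = 5.034841
t=5: π = [0.4253, 0.2642, 0.3105], E[r] = 0.9895, γ^t·E[r] = 0.584309, running G = 5.619150
t=6: π = [0.4254, 0.2643, 0.3103], E[r] = 0.9888, γ^t·E[r] = 0.525468, running G = 6.144618
t=7: π = [0.4253, 0.2644, 0.3103], E[r] = 0.9885, γ^t·E[r] = 0.472789, running G = 6.617407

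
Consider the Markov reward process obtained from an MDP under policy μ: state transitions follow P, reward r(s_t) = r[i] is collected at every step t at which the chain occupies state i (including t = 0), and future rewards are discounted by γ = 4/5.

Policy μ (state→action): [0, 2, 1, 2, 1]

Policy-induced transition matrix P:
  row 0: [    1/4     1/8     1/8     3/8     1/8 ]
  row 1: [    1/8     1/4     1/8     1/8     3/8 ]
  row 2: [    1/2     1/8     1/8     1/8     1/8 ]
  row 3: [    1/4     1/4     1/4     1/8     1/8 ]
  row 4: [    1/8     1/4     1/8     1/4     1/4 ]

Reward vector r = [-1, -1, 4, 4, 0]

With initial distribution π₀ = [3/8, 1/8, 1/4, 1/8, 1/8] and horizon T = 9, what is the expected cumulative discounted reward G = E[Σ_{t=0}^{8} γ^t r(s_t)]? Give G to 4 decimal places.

G = 4.4030

t=0: π = [0.3750, 0.1250, 0.2500, 0.1250, 0.1250], E[r] = 1.0000, γ^t·E[r] = 1.000000, running G = 1.000000
t=1: π = [0.2813, 0.1719, 0.1406, 0.2344, 0.1719], E[r] = 1.0469, γ^t·E[r] = 0.837500, running G = 1.837500
t=2: π = [0.2422, 0.1973, 0.1543, 0.2168, 0.1895], E[r] = 1.0449, γ^t·E[r] = 0.668750, running G = 2.506250
t=3: π = [0.2402, 0.2004, 0.1521, 0.2092, 0.1980], E[r] = 1.0046, γ^t·E[r] = 0.514375, running G = 3.020625
t=4: π = [0.2382, 0.2010, 0.1512, 0.2098, 0.1999], E[r] = 1.0047, γ^t·E[r] = 0.411513, running G = 3.432138
t=5: π = [0.2377, 0.2013, 0.1512, 0.2095, 0.2002], E[r] = 1.0040, γ^t·E[r] = 0.329004, running G = 3.761141
t=6: π = [0.2376, 0.2014, 0.1512, 0.2094, 0.2004], E[r] = 1.0036, γ^t·E[r] = 0.263079, running G = 4.024220
t=7: π = [0.2376, 0.2014, 0.1512, 0.2094, 0.2004], E[r] = 1.0035, γ^t·E[r] = 0.210457, running G = 4.234678
t=8: π = [0.2376, 0.2014, 0.1512, 0.2094, 0.2004], E[r] = 1.0035, γ^t·E[r] = 0.168363, running G = 4.403041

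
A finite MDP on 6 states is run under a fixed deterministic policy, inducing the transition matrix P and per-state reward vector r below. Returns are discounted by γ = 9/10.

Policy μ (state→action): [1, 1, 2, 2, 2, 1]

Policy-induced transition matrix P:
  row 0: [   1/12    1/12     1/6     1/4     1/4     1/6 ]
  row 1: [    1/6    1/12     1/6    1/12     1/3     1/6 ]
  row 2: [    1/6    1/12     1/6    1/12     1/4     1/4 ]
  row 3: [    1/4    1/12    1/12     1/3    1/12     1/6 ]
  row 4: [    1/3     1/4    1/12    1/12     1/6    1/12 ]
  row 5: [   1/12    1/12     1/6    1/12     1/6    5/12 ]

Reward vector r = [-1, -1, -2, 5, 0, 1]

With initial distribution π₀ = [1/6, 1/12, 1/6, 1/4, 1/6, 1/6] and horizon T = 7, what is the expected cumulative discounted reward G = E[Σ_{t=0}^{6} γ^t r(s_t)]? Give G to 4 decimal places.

G = 2.6597

t=0: π = [0.1667, 0.0833, 0.1667, 0.2500, 0.1667, 0.1667], E[r] = 0.8333, γ^t·E[r] = 0.833333, running G = 0.833333
t=1: π = [0.1875, 0.1111, 0.1319, 0.1736, 0.1875, 0.2083], E[r] = 0.5139, γ^t·E[r] = 0.462500, running G = 1.295833
t=2: π = [0.1794, 0.1146, 0.1366, 0.1580, 0.1973, 0.2141], E[r] = 0.4369, γ^t·E[r] = 0.353906, running G = 1.649740
t=3: π = [0.1799, 0.1162, 0.1371, 0.1527, 0.1989, 0.2151], E[r] = 0.4085, γ^t·E[r] = 0.297809, running G = 1.947548
t=4: π = [0.1796, 0.1165, 0.1374, 0.1515, 0.1997, 0.2153], E[r] = 0.4020, γ^t·E[r] = 0.263735, running G = 2.211283
t=5: π = [0.1797, 0.1166, 0.1374, 0.1511, 0.1999, 0.2153], E[r] = 0.3999, γ^t·E[r] = 0.236163, running G = 2.447446
t=6: π = [0.1797, 0.1166, 0.1374, 0.1511, 0.1999, 0.2153], E[r] = 0.3995, γ^t·E[r] = 0.212296, running G = 2.659742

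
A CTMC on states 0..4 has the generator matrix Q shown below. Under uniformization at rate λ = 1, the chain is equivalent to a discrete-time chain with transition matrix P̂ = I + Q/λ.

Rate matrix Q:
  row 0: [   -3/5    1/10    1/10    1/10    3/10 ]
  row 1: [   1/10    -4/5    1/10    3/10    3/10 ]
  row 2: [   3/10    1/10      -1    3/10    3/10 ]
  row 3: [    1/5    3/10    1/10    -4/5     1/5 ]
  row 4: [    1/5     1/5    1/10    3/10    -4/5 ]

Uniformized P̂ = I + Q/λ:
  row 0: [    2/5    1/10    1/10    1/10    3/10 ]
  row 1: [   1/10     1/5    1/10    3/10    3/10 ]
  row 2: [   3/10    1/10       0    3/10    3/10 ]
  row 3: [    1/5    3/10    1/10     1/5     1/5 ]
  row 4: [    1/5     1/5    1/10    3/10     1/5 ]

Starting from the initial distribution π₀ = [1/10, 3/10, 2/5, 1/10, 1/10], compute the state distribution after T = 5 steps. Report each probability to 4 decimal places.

t=0: π = [0.1000, 0.3000, 0.4000, 0.1000, 0.1000]
t=1: π = [0.2300, 0.1600, 0.0600, 0.2700, 0.2800]
t=2: π = [0.2360, 0.1980, 0.0940, 0.2270, 0.2450]
t=3: π = [0.2368, 0.1897, 0.0906, 0.2301, 0.2528]
t=4: π = [0.2375, 0.1903, 0.0909, 0.2296, 0.2517]
t=5: π = [0.2376, 0.1901, 0.0909, 0.2295, 0.2519]

π = [0.2376, 0.1901, 0.0909, 0.2295, 0.2519]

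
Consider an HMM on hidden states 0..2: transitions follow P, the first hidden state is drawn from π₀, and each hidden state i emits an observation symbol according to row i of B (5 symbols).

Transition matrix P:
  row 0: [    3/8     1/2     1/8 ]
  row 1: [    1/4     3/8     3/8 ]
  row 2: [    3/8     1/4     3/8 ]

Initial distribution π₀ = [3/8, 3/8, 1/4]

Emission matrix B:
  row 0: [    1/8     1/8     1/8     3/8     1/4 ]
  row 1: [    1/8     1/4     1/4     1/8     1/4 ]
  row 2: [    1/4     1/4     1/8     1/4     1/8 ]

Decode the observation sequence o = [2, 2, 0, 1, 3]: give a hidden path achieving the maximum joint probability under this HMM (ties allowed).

t=0: δ = [4.688e-02, 9.375e-02, 3.125e-02]  (obs o_0=2)
t=1: δ = [2.930e-03, 8.789e-03, 4.395e-03]  ψ = [1, 1, 1]  (obs o_1=2)
t=2: δ = [2.747e-04, 4.120e-04, 8.240e-04]  ψ = [1, 1, 1]  (obs o_2=0)
t=3: δ = [3.862e-05, 5.150e-05, 7.725e-05]  ψ = [2, 2, 2]  (obs o_3=1)
t=4: δ = [1.086e-05, 2.414e-06, 7.242e-06]  ψ = [2, 0, 2]  (obs o_4=3)
backtrack: best end state = 0; path = [1, 1, 2, 2, 0]

path = [1, 1, 2, 2, 0]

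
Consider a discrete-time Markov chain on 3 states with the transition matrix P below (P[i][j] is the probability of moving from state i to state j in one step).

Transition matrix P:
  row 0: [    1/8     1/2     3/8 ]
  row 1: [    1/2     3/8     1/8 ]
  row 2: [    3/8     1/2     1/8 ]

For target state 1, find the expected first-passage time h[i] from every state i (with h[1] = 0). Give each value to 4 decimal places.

h = [2.0000, 0.0000, 2.0000]

First-step conditioning: h[1] = 0; for i ≠ 1, h[i] = 1 + Σ_k P[i][k]·h[k].
  h[0] = 1 + 1/8·h[0] + 3/8·h[2]
  h[2] = 1 + 3/8·h[0] + 1/8·h[2]
Solving the 2×2 linear system over states ≠ 1 gives exactly h = [2, 0, 2] (h[1] = 0 is the target).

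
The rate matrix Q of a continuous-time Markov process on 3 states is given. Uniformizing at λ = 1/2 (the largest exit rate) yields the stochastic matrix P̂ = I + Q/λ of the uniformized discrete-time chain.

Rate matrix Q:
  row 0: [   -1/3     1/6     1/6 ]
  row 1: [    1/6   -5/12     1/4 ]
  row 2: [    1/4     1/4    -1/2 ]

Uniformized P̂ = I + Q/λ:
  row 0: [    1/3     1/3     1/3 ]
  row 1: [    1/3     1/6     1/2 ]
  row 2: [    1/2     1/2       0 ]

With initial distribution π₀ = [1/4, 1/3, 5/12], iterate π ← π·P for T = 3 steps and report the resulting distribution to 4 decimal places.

t=0: π = [0.2500, 0.3333, 0.4167]
t=1: π = [0.4028, 0.3472, 0.2500]
t=2: π = [0.3750, 0.3171, 0.3079]
t=3: π = [0.3846, 0.3318, 0.2836]

π = [0.3846, 0.3318, 0.2836]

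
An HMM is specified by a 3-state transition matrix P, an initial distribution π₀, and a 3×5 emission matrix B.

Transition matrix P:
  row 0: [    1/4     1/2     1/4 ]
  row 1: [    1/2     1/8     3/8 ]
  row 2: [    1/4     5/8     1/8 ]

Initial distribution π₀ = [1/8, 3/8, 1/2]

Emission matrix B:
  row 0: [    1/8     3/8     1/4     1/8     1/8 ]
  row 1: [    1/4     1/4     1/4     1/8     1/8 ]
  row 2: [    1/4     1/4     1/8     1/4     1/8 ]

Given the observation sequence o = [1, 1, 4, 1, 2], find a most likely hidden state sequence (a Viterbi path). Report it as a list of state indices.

path = [1, 0, 1, 0, 1]

t=0: δ = [4.688e-02, 9.375e-02, 1.250e-01]  (obs o_0=1)
t=1: δ = [1.758e-02, 1.953e-02, 8.789e-03]  ψ = [1, 2, 1]  (obs o_1=1)
t=2: δ = [1.221e-03, 1.099e-03, 9.155e-04]  ψ = [1, 0, 1]  (obs o_2=4)
t=3: δ = [2.060e-04, 1.526e-04, 1.030e-04]  ψ = [1, 0, 1]  (obs o_3=1)
t=4: δ = [1.907e-05, 2.575e-05, 7.153e-06]  ψ = [1, 0, 1]  (obs o_4=2)
backtrack: best end state = 1; path = [1, 0, 1, 0, 1]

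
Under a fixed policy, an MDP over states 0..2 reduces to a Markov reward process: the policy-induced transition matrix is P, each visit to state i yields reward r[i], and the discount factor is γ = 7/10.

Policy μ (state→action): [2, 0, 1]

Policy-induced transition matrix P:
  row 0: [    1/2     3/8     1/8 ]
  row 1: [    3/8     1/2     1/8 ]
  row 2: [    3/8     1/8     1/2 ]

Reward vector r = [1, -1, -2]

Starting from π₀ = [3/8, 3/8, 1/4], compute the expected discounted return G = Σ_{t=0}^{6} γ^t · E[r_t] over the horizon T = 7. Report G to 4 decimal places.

t=0: π = [0.3750, 0.3750, 0.2500], E[r] = -0.5000, γ^t·E[r] = -0.500000, running G = -0.500000
t=1: π = [0.4219, 0.3594, 0.2188], E[r] = -0.3750, γ^t·E[r] = -0.262500, running G = -0.762500
t=2: π = [0.4277, 0.3652, 0.2070], E[r] = -0.3516, γ^t·E[r] = -0.172266, running G = -0.934766
t=3: π = [0.4285, 0.3689, 0.2026], E[r] = -0.3457, γ^t·E[r] = -0.118576, running G = -1.053342
t=4: π = [0.4286, 0.3705, 0.2010], E[r] = -0.3439, γ^t·E[r] = -0.082564, running G = -1.135905
t=5: π = [0.4286, 0.3711, 0.2004], E[r] = -0.3432, γ^t·E[r] = -0.057687, running G = -1.193592
t=6: π = [0.4286, 0.3713, 0.2001], E[r] = -0.3430, γ^t·E[r] = -0.040353, running G = -1.233946

G = -1.2339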